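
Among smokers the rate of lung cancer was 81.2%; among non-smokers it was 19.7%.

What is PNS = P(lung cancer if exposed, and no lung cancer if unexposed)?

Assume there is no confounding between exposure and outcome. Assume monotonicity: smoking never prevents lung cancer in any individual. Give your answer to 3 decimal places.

PNS ≈ 0.615

p₁ = 0.812, p₀ = 0.197.
Under exogeneity and monotonicity, PNS = p₁ − p₀.
PNS = 0.812 − 0.197 = 0.615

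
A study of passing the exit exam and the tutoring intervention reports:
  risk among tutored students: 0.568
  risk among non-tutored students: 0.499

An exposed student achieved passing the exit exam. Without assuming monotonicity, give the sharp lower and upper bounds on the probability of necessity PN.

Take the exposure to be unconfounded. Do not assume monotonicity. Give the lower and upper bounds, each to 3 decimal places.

Let p₁ = 0.568, p₀ = 0.499.
Under exogeneity alone the bounds on PN are max{0,(p₁−p₀)/p₁} ≤ PN ≤ min{1,(1−p₀)/p₁}.
  lower = (p₁ − p₀)/p₁ = 0.069 / 0.568 ≈ 0.1215
  upper = min{1, (1 − p₀)/p₁} = 0.501 / 0.568 ≈ 0.8820

0.121 ≤ PN ≤ 0.882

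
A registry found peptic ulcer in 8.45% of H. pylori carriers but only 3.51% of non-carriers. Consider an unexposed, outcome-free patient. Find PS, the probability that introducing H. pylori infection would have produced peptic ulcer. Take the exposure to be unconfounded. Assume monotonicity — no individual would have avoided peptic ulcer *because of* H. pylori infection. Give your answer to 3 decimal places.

PS ≈ 0.051

p₁ = 0.0845, p₀ = 0.0351.
Under exogeneity and monotonicity, PS = (p₁ − p₀) / (1 − p₀).
PS = (0.0845 − 0.0351) / (1 − 0.0351) = 0.0494 / 0.9649 ≈ 0.0512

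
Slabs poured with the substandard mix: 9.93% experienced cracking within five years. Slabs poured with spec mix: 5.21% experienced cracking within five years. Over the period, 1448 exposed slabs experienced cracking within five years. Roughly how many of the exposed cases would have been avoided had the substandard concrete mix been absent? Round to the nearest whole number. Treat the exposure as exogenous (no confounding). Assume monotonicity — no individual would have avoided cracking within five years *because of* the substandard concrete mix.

p₁ = 0.0993, p₀ = 0.0521.
PN = (p₁ − p₀)/p₁ = (0.0993 − 0.0521) / 0.0993 ≈ 0.47533.
Attributable cases ≈ PN × (exposed cases) = 0.47533 × 1448 ≈ 688.27.

about 688 cases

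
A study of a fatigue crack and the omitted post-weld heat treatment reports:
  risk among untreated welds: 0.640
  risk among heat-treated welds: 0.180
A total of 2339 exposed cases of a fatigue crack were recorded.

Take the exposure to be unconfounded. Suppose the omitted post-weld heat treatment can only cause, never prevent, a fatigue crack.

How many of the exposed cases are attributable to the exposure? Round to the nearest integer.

Let p₁ = 0.64, p₀ = 0.18.
PN = (p₁ − p₀)/p₁ = (0.64 − 0.18) / 0.64 ≈ 0.71875.
Attributable cases ≈ PN × (exposed cases) = 0.71875 × 2339 ≈ 1681.16.

about 1681 cases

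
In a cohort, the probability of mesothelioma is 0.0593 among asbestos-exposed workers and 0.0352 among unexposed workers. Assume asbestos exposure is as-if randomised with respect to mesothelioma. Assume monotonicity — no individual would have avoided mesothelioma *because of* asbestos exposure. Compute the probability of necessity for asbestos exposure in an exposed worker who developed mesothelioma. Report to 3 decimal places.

PN ≈ 0.406

Let p₁ = 0.0593, p₀ = 0.0352.
Under exogeneity and monotonicity, PN = (p₁ − p₀) / p₁.
PN = (0.0593 − 0.0352) / 0.0593 = 0.0241 / 0.0593 ≈ 0.4064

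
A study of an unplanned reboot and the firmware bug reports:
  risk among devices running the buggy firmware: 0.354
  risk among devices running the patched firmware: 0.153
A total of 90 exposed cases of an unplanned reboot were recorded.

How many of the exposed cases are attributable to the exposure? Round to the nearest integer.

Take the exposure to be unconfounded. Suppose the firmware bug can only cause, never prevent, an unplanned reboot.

Let p₁ = 0.354, p₀ = 0.153.
PN = (p₁ − p₀)/p₁ = (0.354 − 0.153) / 0.354 ≈ 0.56780.
Attributable cases ≈ PN × (exposed cases) = 0.56780 × 90 ≈ 51.10.

about 51 cases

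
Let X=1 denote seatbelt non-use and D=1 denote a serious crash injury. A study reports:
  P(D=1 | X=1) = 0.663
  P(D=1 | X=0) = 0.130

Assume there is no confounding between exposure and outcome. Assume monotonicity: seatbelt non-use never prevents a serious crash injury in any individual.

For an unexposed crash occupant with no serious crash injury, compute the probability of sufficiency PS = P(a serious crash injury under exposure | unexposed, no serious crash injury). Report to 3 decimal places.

PS ≈ 0.613

Let p₁ = 0.663, p₀ = 0.13.
Under exogeneity and monotonicity, PS = (p₁ − p₀) / (1 − p₀).
PS = (0.663 − 0.13) / (1 − 0.13) = 0.533 / 0.87 ≈ 0.6126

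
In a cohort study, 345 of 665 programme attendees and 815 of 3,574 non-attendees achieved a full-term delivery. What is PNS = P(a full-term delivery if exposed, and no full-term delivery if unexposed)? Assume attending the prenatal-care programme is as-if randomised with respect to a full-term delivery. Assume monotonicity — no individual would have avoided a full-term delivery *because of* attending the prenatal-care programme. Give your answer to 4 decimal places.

PNS ≈ 0.2908

p₁ = P(outcome | exposed) = 345/665 = 0.5188
p₀ = P(outcome | unexposed) = 815/3574 = 0.22804
Under exogeneity and monotonicity, PNS = p₁ − p₀.
PNS = 0.5188 − 0.22804 = 0.29076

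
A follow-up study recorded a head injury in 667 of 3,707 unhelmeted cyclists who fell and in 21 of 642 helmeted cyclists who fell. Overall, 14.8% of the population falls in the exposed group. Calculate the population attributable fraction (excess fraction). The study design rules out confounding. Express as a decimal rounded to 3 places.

PAF ≈ 0.400

p₁ = P(outcome | exposed) = 667/3707 = 0.17993
p₀ = P(outcome | unexposed) = 21/642 = 0.03271
Overall risk P(Y=1) = π·p₁ + (1−π)·p₀ = 0.148×0.17993 + 0.852×0.03271 = 0.054499.
Under exogeneity, PAF = [P(Y=1) − p₀] / P(Y=1).
PAF = (0.054499 − 0.03271) / 0.054499 ≈ 0.3998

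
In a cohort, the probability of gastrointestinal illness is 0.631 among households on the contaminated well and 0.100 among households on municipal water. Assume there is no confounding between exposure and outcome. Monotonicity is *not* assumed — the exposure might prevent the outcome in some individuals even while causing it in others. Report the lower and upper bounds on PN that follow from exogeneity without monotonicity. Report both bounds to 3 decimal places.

0.842 ≤ PN ≤ 1.000

Let p₁ = 0.631, p₀ = 0.1.
Under exogeneity alone the bounds on PN are max{0,(p₁−p₀)/p₁} ≤ PN ≤ min{1,(1−p₀)/p₁}.
  lower = (p₁ − p₀)/p₁ = 0.531 / 0.631 ≈ 0.8415
  upper = min{1, (1 − p₀)/p₁} = 0.9 / 0.631 ≈ 1.4263 → capped at 1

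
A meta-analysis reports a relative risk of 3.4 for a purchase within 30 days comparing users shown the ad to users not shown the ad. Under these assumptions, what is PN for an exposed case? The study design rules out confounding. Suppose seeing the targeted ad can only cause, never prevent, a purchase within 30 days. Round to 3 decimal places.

PN ≈ 0.706

Under exogeneity and monotonicity, PN = (RR − 1) / RR = 1 − 1/RR.
PN = (3.4 − 1) / 3.4 = 2.4 / 3.4 ≈ 0.7059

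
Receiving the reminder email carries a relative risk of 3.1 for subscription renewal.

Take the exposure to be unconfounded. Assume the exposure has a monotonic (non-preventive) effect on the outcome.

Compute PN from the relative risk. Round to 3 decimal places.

Under exogeneity and monotonicity, PN = (RR − 1) / RR = 1 − 1/RR.
PN = (3.1 − 1) / 3.1 = 2.1 / 3.1 ≈ 0.6774

PN ≈ 0.677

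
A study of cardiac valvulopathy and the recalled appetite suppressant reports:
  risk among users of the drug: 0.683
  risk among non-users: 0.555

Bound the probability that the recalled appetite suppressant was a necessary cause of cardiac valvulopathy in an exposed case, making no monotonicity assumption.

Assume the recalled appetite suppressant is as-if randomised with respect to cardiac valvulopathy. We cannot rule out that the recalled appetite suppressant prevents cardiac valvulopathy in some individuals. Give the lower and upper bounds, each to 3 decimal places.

0.187 ≤ PN ≤ 0.652

Let p₁ = 0.683, p₀ = 0.555.
Under exogeneity alone the bounds on PN are max{0,(p₁−p₀)/p₁} ≤ PN ≤ min{1,(1−p₀)/p₁}.
  lower = (p₁ − p₀)/p₁ = 0.128 / 0.683 ≈ 0.1874
  upper = min{1, (1 − p₀)/p₁} = 0.445 / 0.683 ≈ 0.6515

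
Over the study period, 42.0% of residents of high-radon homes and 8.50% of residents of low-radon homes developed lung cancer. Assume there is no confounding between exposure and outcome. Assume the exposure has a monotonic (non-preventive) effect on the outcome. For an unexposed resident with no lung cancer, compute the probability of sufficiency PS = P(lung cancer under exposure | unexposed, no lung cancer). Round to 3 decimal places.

p₁ = 0.42, p₀ = 0.085.
Under exogeneity and monotonicity, PS = (p₁ − p₀) / (1 − p₀).
PS = (0.42 − 0.085) / (1 − 0.085) = 0.335 / 0.915 ≈ 0.3661

PS ≈ 0.366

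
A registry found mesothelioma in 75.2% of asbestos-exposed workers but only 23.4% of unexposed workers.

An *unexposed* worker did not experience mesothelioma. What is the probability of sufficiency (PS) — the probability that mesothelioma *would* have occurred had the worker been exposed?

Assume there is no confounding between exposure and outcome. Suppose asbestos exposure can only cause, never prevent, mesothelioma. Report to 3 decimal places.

PS ≈ 0.676

p₁ = 0.752, p₀ = 0.234.
Under exogeneity and monotonicity, PS = (p₁ − p₀) / (1 − p₀).
PS = (0.752 − 0.234) / (1 − 0.234) = 0.518 / 0.766 ≈ 0.6762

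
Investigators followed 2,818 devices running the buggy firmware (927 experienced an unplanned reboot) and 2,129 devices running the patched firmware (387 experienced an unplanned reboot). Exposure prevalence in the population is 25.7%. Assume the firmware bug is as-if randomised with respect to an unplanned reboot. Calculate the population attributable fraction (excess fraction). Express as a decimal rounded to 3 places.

p₁ = P(outcome | exposed) = 927/2818 = 0.32896
p₀ = P(outcome | unexposed) = 387/2129 = 0.18178
Overall risk P(Y=1) = π·p₁ + (1−π)·p₀ = 0.257×0.32896 + 0.743×0.18178 = 0.2196.
Under exogeneity, PAF = [P(Y=1) − p₀] / P(Y=1).
PAF = (0.2196 − 0.18178) / 0.2196 ≈ 0.1722

PAF ≈ 0.172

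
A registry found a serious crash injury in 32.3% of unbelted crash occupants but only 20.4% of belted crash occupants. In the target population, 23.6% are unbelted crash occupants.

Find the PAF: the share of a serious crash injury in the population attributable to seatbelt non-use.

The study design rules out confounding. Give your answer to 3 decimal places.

p₁ = 0.323, p₀ = 0.204.
Overall risk P(Y=1) = π·p₁ + (1−π)·p₀ = 0.236×0.323 + 0.764×0.204 = 0.23208.
Under exogeneity, PAF = [P(Y=1) − p₀] / P(Y=1).
PAF = (0.23208 − 0.204) / 0.23208 ≈ 0.1210

PAF ≈ 0.121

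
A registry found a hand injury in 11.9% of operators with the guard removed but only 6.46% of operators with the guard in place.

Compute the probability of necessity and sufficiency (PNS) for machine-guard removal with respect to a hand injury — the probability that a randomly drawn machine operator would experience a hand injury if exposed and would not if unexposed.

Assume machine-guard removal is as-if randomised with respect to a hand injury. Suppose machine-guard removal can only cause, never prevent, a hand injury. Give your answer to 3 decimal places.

p₁ = 0.119, p₀ = 0.0646.
Under exogeneity and monotonicity, PNS = p₁ − p₀.
PNS = 0.119 − 0.0646 = 0.0544

PNS ≈ 0.054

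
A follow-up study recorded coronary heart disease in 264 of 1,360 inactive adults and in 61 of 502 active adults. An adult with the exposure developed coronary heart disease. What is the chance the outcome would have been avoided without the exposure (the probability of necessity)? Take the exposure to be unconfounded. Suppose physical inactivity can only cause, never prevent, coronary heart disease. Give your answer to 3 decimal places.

p₁ = P(outcome | exposed) = 264/1360 = 0.19412
p₀ = P(outcome | unexposed) = 61/502 = 0.12151
Under exogeneity and monotonicity, PN = (p₁ − p₀) / p₁.
PN = (0.19412 − 0.12151) / 0.19412 = 0.072604 / 0.19412 ≈ 0.3740

PN ≈ 0.374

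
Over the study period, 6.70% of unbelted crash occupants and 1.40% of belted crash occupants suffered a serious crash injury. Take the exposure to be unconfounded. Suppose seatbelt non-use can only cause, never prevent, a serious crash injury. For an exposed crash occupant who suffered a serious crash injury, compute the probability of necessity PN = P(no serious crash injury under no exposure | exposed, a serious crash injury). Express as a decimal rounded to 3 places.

p₁ = 0.067, p₀ = 0.014.
Under exogeneity and monotonicity, PN = (p₁ − p₀) / p₁.
PN = (0.067 − 0.014) / 0.067 = 0.053 / 0.067 ≈ 0.7910

PN ≈ 0.791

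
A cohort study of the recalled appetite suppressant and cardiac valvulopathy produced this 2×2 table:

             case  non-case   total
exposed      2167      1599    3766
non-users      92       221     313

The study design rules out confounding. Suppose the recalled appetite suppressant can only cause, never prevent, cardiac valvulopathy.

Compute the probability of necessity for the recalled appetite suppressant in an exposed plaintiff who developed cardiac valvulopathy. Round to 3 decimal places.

PN ≈ 0.489

p₁ = P(outcome | exposed) = 2167/3766 = 0.57541
p₀ = P(outcome | unexposed) = 92/313 = 0.29393
Under exogeneity and monotonicity, PN = (p₁ − p₀)/p₁.
PN = (0.57541 − 0.29393) / 0.57541 ≈ 0.4892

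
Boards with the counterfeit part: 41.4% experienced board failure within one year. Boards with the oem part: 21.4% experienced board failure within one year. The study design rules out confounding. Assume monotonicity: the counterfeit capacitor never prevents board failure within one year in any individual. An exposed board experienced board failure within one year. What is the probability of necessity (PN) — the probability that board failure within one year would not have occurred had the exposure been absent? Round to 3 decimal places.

PN ≈ 0.483

p₁ = 0.414, p₀ = 0.214.
Under exogeneity and monotonicity, PN = (p₁ − p₀) / p₁.
PN = (0.414 − 0.214) / 0.414 = 0.2 / 0.414 ≈ 0.4831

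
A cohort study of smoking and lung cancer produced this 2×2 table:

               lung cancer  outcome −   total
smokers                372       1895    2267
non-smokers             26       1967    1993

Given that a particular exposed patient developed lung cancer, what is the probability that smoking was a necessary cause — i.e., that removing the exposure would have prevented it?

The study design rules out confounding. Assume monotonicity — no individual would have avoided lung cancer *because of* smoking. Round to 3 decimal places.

PN ≈ 0.920

p₁ = P(outcome | exposed) = 372/2267 = 0.16409
p₀ = P(outcome | unexposed) = 26/1993 = 0.013046
Under exogeneity and monotonicity, PN = (p₁ − p₀)/p₁.
PN = (0.16409 − 0.013046) / 0.16409 ≈ 0.9205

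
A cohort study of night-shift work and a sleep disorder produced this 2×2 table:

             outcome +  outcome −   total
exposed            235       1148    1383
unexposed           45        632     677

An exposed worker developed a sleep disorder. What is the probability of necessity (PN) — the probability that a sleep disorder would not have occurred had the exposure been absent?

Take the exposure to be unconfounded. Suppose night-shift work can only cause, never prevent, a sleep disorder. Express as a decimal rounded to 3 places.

PN ≈ 0.609

p₁ = P(outcome | exposed) = 235/1383 = 0.16992
p₀ = P(outcome | unexposed) = 45/677 = 0.06647
Under exogeneity and monotonicity, PN = (p₁ − p₀)/p₁.
PN = (0.16992 − 0.06647) / 0.16992 ≈ 0.6088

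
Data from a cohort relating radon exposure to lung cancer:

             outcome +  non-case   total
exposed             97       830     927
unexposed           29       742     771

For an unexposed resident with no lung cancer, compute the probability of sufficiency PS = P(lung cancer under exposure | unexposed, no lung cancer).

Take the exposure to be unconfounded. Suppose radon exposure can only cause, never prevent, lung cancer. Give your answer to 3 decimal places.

p₁ = P(outcome | exposed) = 97/927 = 0.10464
p₀ = P(outcome | unexposed) = 29/771 = 0.037613
Under exogeneity and monotonicity, PS = (p₁ − p₀)/(1 − p₀).
PS = (0.10464 − 0.037613) / 0.96239 ≈ 0.0696

PS ≈ 0.070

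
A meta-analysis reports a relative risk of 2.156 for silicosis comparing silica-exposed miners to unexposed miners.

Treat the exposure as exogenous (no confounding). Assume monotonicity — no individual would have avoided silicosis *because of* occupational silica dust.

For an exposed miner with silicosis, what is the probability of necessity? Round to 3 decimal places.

Under exogeneity and monotonicity, PN = (RR − 1) / RR = 1 − 1/RR.
PN = (2.156 − 1) / 2.156 = 1.156 / 2.156 ≈ 0.5362

PN ≈ 0.536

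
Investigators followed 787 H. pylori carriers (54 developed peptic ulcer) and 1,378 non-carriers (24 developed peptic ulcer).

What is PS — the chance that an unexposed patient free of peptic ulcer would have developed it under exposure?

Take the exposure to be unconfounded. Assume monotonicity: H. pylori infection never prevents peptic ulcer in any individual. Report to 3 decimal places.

PS ≈ 0.052

p₁ = P(outcome | exposed) = 54/787 = 0.068615
p₀ = P(outcome | unexposed) = 24/1378 = 0.017417
Under exogeneity and monotonicity, PS = (p₁ − p₀) / (1 − p₀).
PS = (0.068615 − 0.017417) / (1 − 0.017417) = 0.051198 / 0.98258 ≈ 0.0521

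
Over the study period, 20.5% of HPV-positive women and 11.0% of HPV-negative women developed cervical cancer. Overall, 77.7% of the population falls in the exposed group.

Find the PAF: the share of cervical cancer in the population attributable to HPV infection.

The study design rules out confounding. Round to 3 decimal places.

PAF ≈ 0.402

p₁ = 0.205, p₀ = 0.11.
Overall risk P(Y=1) = π·p₁ + (1−π)·p₀ = 0.777×0.205 + 0.223×0.11 = 0.18381.
Under exogeneity, PAF = [P(Y=1) − p₀] / P(Y=1).
PAF = (0.18381 − 0.11) / 0.18381 ≈ 0.4016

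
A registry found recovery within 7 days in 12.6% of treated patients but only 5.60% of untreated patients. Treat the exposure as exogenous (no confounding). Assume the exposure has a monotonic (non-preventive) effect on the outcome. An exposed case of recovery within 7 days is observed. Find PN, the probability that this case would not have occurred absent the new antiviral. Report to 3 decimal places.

PN ≈ 0.556

p₁ = 0.126, p₀ = 0.056.
Under exogeneity and monotonicity, PN = (p₁ − p₀) / p₁.
PN = (0.126 − 0.056) / 0.126 = 0.07 / 0.126 ≈ 0.5556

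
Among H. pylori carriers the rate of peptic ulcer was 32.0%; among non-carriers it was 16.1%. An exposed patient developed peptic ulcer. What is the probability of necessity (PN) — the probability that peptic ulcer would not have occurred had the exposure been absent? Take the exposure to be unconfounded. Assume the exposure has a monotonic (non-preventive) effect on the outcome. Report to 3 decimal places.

p₁ = 0.32, p₀ = 0.161.
Under exogeneity and monotonicity, PN = (p₁ − p₀) / p₁.
PN = (0.32 − 0.161) / 0.32 = 0.159 / 0.32 ≈ 0.4969

PN ≈ 0.497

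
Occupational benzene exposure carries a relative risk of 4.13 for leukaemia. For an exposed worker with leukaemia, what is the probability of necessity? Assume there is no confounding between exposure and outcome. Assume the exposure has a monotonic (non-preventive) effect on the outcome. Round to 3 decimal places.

PN ≈ 0.758

Under exogeneity and monotonicity, PN = (RR − 1) / RR = 1 − 1/RR.
PN = (4.13 − 1) / 4.13 = 3.13 / 4.13 ≈ 0.7579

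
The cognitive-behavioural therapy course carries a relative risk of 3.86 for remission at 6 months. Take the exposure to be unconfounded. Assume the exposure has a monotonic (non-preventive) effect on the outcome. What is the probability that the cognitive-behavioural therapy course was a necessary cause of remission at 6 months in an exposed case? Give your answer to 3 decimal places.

Under exogeneity and monotonicity, PN = (RR − 1) / RR = 1 − 1/RR.
PN = (3.86 − 1) / 3.86 = 2.86 / 3.86 ≈ 0.7409

PN ≈ 0.741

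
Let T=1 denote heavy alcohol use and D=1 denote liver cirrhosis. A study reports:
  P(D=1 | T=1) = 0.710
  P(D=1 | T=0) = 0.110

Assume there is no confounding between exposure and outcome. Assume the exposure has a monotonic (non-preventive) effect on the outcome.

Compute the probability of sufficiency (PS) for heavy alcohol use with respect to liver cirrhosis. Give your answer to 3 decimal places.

PS ≈ 0.674

Let p₁ = 0.71, p₀ = 0.11.
Under exogeneity and monotonicity, PS = (p₁ − p₀) / (1 − p₀).
PS = (0.71 − 0.11) / (1 − 0.11) = 0.6 / 0.89 ≈ 0.6742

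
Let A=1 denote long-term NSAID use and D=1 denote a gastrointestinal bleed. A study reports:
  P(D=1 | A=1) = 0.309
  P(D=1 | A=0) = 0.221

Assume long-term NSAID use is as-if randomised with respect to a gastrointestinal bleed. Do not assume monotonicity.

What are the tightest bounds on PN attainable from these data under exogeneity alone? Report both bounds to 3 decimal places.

Let p₁ = 0.309, p₀ = 0.221.
Under exogeneity alone the bounds on PN are max{0,(p₁−p₀)/p₁} ≤ PN ≤ min{1,(1−p₀)/p₁}.
  lower = (p₁ − p₀)/p₁ = 0.088 / 0.309 ≈ 0.2848
  upper = min{1, (1 − p₀)/p₁} = 0.779 / 0.309 ≈ 2.5210 → capped at 1

0.285 ≤ PN ≤ 1.000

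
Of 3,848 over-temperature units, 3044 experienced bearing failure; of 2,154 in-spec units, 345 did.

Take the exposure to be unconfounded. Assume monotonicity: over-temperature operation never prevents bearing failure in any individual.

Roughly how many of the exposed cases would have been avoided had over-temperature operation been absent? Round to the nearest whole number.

p₁ = P(outcome | exposed) = 3044/3848 = 0.79106
p₀ = P(outcome | unexposed) = 345/2154 = 0.16017
PN = (p₁ − p₀)/p₁ = (0.79106 − 0.16017) / 0.79106 ≈ 0.79753.
Attributable cases ≈ PN × (exposed cases) = 0.79753 × 3044 ≈ 2427.68.

about 2428 cases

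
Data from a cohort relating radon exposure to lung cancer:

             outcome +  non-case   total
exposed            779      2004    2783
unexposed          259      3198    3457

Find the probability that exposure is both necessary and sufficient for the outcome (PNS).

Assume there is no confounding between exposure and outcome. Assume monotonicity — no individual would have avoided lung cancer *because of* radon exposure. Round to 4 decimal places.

p₁ = P(outcome | exposed) = 779/2783 = 0.27991
p₀ = P(outcome | unexposed) = 259/3457 = 0.07492
Under exogeneity and monotonicity, PNS = p₁ − p₀.
PNS = 0.27991 − 0.07492 = 0.20499

PNS ≈ 0.2050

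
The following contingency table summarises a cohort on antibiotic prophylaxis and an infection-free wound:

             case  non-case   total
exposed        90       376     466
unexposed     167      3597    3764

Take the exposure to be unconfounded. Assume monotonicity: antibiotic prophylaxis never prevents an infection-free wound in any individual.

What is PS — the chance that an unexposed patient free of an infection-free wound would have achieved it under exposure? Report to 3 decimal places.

p₁ = P(outcome | exposed) = 90/466 = 0.19313
p₀ = P(outcome | unexposed) = 167/3764 = 0.044368
Under exogeneity and monotonicity, PS = (p₁ − p₀) / (1 − p₀).
PS = (0.19313 − 0.044368) / (1 − 0.044368) = 0.14877 / 0.95563 ≈ 0.1557

PS ≈ 0.156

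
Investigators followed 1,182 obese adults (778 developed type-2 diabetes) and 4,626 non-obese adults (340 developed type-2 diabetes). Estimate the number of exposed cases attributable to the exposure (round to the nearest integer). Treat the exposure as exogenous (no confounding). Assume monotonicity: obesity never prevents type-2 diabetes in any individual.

p₁ = P(outcome | exposed) = 778/1182 = 0.65821
p₀ = P(outcome | unexposed) = 340/4626 = 0.073498
PN = (p₁ − p₀)/p₁ = (0.65821 − 0.073498) / 0.65821 ≈ 0.88834.
Attributable cases ≈ PN × (exposed cases) = 0.88834 × 778 ≈ 691.13.

about 691 cases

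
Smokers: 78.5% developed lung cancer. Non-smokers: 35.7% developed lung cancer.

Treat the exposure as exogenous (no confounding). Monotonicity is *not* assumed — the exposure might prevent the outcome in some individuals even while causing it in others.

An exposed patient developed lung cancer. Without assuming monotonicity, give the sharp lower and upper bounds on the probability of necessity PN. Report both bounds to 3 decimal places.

0.545 ≤ PN ≤ 0.819

p₁ = 0.785, p₀ = 0.357.
Under exogeneity alone the bounds on PN are max{0,(p₁−p₀)/p₁} ≤ PN ≤ min{1,(1−p₀)/p₁}.
  lower = (p₁ − p₀)/p₁ = 0.428 / 0.785 ≈ 0.5452
  upper = min{1, (1 − p₀)/p₁} = 0.643 / 0.785 ≈ 0.8191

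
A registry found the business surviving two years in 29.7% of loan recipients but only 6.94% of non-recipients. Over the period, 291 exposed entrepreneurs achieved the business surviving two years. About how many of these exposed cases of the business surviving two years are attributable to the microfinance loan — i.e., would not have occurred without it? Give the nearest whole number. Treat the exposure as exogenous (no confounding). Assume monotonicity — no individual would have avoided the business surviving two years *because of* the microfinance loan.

p₁ = 0.297, p₀ = 0.0694.
PN = (p₁ − p₀)/p₁ = (0.297 − 0.0694) / 0.297 ≈ 0.76633.
Attributable cases ≈ PN × (exposed cases) = 0.76633 × 291 ≈ 223.00.

about 223 cases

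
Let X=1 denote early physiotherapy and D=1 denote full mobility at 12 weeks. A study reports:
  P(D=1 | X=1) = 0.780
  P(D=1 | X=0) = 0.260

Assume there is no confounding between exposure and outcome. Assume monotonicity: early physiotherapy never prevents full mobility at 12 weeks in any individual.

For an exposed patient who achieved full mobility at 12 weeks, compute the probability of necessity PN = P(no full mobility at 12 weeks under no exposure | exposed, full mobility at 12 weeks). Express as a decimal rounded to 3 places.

PN ≈ 0.667

Let p₁ = 0.78, p₀ = 0.26.
Under exogeneity and monotonicity, PN = (p₁ − p₀) / p₁.
PN = (0.78 − 0.26) / 0.78 = 0.52 / 0.78 ≈ 0.6667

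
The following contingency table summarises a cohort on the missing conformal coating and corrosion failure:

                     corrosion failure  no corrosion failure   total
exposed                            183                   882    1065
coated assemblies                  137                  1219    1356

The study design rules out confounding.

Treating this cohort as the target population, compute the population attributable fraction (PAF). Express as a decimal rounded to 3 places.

PAF ≈ 0.236

p₁ = P(outcome | exposed) = 183/1065 = 0.17183
p₀ = P(outcome | unexposed) = 137/1356 = 0.10103
Exposure prevalence π = 1065/2421 = 0.4399; overall risk P(Y=1) = 0.13218.
Under exogeneity, PAF = [P(Y=1) − p₀]/P(Y=1).
PAF = (0.13218 − 0.10103) / 0.13218 ≈ 0.2356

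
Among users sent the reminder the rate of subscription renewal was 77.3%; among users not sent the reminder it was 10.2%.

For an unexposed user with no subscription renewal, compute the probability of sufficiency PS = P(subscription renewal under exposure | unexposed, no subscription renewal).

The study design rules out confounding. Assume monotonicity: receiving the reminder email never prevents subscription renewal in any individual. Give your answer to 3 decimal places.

PS ≈ 0.747

p₁ = 0.773, p₀ = 0.102.
Under exogeneity and monotonicity, PS = (p₁ − p₀) / (1 − p₀).
PS = (0.773 − 0.102) / (1 − 0.102) = 0.671 / 0.898 ≈ 0.7472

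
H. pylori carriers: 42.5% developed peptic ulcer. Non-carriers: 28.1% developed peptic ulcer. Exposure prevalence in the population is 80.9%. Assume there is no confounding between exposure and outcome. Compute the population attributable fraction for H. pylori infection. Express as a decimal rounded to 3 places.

PAF ≈ 0.293

p₁ = 0.425, p₀ = 0.281.
Overall risk P(Y=1) = π·p₁ + (1−π)·p₀ = 0.809×0.425 + 0.191×0.281 = 0.3975.
Under exogeneity, PAF = [P(Y=1) − p₀] / P(Y=1).
PAF = (0.3975 − 0.281) / 0.3975 ≈ 0.2931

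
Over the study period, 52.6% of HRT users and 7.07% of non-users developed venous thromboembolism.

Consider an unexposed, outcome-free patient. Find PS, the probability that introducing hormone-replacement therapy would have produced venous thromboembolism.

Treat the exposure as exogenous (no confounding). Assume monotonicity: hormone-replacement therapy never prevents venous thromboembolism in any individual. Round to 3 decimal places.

PS ≈ 0.490

p₁ = 0.526, p₀ = 0.0707.
Under exogeneity and monotonicity, PS = (p₁ − p₀) / (1 − p₀).
PS = (0.526 − 0.0707) / (1 − 0.0707) = 0.4553 / 0.9293 ≈ 0.4899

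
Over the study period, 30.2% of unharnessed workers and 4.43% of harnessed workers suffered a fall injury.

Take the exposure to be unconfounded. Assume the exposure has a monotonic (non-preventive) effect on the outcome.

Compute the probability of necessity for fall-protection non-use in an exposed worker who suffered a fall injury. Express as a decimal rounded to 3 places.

PN ≈ 0.853

p₁ = 0.302, p₀ = 0.0443.
Under exogeneity and monotonicity, PN = (p₁ − p₀) / p₁.
PN = (0.302 − 0.0443) / 0.302 = 0.2577 / 0.302 ≈ 0.8533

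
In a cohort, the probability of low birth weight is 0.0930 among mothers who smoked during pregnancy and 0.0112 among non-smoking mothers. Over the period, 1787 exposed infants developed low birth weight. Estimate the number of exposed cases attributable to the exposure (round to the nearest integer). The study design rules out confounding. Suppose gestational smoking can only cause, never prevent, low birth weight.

about 1572 cases

Let p₁ = 0.093, p₀ = 0.0112.
PN = (p₁ − p₀)/p₁ = (0.093 − 0.0112) / 0.093 ≈ 0.87957.
Attributable cases ≈ PN × (exposed cases) = 0.87957 × 1787 ≈ 1571.79.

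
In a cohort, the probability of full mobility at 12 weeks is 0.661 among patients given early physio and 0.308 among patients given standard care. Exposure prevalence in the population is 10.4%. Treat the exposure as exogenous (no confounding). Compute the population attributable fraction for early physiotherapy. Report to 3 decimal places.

Let p₁ = 0.661, p₀ = 0.308.
Overall risk P(Y=1) = π·p₁ + (1−π)·p₀ = 0.104×0.661 + 0.896×0.308 = 0.34471.
Under exogeneity, PAF = [P(Y=1) − p₀] / P(Y=1).
PAF = (0.34471 − 0.308) / 0.34471 ≈ 0.1065

PAF ≈ 0.107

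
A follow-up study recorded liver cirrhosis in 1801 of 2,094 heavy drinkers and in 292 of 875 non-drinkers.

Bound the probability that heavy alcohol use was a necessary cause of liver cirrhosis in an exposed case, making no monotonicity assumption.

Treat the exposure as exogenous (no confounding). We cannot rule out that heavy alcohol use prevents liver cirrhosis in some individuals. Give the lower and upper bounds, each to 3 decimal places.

0.612 ≤ PN ≤ 0.775

p₁ = P(outcome | exposed) = 1801/2094 = 0.86008
p₀ = P(outcome | unexposed) = 292/875 = 0.33371
Under exogeneity alone the bounds on PN are max{0,(p₁−p₀)/p₁} ≤ PN ≤ min{1,(1−p₀)/p₁}.
  lower = (p₁ − p₀)/p₁ = 0.52636 / 0.86008 ≈ 0.6120
  upper = min{1, (1 − p₀)/p₁} = 0.66629 / 0.86008 ≈ 0.7747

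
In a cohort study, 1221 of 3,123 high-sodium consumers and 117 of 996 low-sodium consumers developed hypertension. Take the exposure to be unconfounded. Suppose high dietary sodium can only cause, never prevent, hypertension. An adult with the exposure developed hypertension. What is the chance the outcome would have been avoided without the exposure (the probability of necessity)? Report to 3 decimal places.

p₁ = P(outcome | exposed) = 1221/3123 = 0.39097
p₀ = P(outcome | unexposed) = 117/996 = 0.11747
Under exogeneity and monotonicity, PN = (p₁ − p₀) / p₁.
PN = (0.39097 − 0.11747) / 0.39097 = 0.2735 / 0.39097 ≈ 0.6995

PN ≈ 0.700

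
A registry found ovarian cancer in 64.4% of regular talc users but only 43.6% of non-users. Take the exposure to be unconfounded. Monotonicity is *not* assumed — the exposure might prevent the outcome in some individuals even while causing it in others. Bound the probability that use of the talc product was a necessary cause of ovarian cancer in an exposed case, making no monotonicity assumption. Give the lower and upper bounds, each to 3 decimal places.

p₁ = 0.644, p₀ = 0.436.
Under exogeneity alone the bounds on PN are max{0,(p₁−p₀)/p₁} ≤ PN ≤ min{1,(1−p₀)/p₁}.
  lower = (p₁ − p₀)/p₁ = 0.208 / 0.644 ≈ 0.3230
  upper = min{1, (1 − p₀)/p₁} = 0.564 / 0.644 ≈ 0.8758

0.323 ≤ PN ≤ 0.876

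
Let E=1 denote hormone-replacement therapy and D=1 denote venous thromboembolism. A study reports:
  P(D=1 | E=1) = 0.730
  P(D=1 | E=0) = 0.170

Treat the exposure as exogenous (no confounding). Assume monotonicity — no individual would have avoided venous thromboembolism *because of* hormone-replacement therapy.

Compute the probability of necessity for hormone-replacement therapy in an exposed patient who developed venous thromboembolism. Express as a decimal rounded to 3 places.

PN ≈ 0.767

Let p₁ = 0.73, p₀ = 0.17.
Under exogeneity and monotonicity, PN = (p₁ − p₀) / p₁.
PN = (0.73 − 0.17) / 0.73 = 0.56 / 0.73 ≈ 0.7671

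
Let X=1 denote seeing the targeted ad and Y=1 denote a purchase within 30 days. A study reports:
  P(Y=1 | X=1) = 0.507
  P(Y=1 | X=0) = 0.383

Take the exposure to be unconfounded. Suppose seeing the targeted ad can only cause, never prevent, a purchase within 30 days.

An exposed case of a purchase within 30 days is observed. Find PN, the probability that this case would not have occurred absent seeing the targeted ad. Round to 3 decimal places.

PN ≈ 0.245

Let p₁ = 0.507, p₀ = 0.383.
Under exogeneity and monotonicity, PN = (p₁ − p₀) / p₁.
PN = (0.507 − 0.383) / 0.507 = 0.124 / 0.507 ≈ 0.2446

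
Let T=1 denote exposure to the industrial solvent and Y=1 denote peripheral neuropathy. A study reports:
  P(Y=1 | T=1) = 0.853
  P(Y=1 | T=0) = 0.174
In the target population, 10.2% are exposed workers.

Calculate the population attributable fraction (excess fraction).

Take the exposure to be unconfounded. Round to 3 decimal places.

PAF ≈ 0.285

Let p₁ = 0.853, p₀ = 0.174.
Overall risk P(Y=1) = π·p₁ + (1−π)·p₀ = 0.102×0.853 + 0.898×0.174 = 0.24326.
Under exogeneity, PAF = [P(Y=1) − p₀] / P(Y=1).
PAF = (0.24326 − 0.174) / 0.24326 ≈ 0.2847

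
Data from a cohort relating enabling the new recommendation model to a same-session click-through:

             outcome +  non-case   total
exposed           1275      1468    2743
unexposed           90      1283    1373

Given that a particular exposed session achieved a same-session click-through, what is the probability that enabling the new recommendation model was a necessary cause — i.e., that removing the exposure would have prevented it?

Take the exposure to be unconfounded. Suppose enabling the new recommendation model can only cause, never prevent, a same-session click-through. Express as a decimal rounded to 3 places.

PN ≈ 0.859

p₁ = P(outcome | exposed) = 1275/2743 = 0.46482
p₀ = P(outcome | unexposed) = 90/1373 = 0.06555
Under exogeneity and monotonicity, PN = (p₁ − p₀)/p₁.
PN = (0.46482 − 0.06555) / 0.46482 ≈ 0.8590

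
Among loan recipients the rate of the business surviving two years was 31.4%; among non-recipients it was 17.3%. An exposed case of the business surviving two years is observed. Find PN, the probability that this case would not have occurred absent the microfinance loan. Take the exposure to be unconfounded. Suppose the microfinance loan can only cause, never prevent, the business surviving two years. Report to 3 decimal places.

p₁ = 0.314, p₀ = 0.173.
Under exogeneity and monotonicity, PN = (p₁ − p₀) / p₁.
PN = (0.314 − 0.173) / 0.314 = 0.141 / 0.314 ≈ 0.4490

PN ≈ 0.449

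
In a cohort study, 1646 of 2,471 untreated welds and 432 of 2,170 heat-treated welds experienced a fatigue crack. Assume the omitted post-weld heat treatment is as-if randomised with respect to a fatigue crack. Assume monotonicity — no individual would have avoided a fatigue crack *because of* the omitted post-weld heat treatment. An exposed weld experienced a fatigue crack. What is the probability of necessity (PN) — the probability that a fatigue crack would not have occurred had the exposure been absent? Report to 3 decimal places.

p₁ = P(outcome | exposed) = 1646/2471 = 0.66613
p₀ = P(outcome | unexposed) = 432/2170 = 0.19908
Under exogeneity and monotonicity, PN = (p₁ − p₀) / p₁.
PN = (0.66613 − 0.19908) / 0.66613 = 0.46705 / 0.66613 ≈ 0.7011

PN ≈ 0.701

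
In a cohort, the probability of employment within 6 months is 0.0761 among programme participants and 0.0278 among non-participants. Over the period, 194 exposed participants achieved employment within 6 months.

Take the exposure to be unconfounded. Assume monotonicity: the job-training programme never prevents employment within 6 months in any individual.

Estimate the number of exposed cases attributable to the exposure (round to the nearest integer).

Let p₁ = 0.0761, p₀ = 0.0278.
PN = (p₁ − p₀)/p₁ = (0.0761 − 0.0278) / 0.0761 ≈ 0.63469.
Attributable cases ≈ PN × (exposed cases) = 0.63469 × 194 ≈ 123.13.

about 123 cases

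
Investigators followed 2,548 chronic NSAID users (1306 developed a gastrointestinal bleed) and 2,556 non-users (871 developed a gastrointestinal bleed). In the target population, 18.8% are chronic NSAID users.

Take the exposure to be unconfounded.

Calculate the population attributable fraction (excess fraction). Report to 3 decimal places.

p₁ = P(outcome | exposed) = 1306/2548 = 0.51256
p₀ = P(outcome | unexposed) = 871/2556 = 0.34077
Overall risk P(Y=1) = π·p₁ + (1−π)·p₀ = 0.188×0.51256 + 0.812×0.34077 = 0.37306.
Under exogeneity, PAF = [P(Y=1) − p₀] / P(Y=1).
PAF = (0.37306 − 0.34077) / 0.37306 ≈ 0.0866

PAF ≈ 0.087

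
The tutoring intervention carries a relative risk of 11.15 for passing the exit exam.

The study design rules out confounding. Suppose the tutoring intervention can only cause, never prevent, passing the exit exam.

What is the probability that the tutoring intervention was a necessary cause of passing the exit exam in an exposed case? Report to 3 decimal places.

Under exogeneity and monotonicity, PN = (RR − 1) / RR = 1 − 1/RR.
PN = (11.15 − 1) / 11.15 = 10.15 / 11.15 ≈ 0.9103

PN ≈ 0.910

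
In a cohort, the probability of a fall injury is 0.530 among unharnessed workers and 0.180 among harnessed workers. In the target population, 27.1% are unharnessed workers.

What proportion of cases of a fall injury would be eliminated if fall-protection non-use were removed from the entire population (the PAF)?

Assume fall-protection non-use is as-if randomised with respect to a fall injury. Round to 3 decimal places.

Let p₁ = 0.53, p₀ = 0.18.
Overall risk P(Y=1) = π·p₁ + (1−π)·p₀ = 0.271×0.53 + 0.729×0.18 = 0.27485.
Under exogeneity, PAF = [P(Y=1) − p₀] / P(Y=1).
PAF = (0.27485 − 0.18) / 0.27485 ≈ 0.3451

PAF ≈ 0.345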